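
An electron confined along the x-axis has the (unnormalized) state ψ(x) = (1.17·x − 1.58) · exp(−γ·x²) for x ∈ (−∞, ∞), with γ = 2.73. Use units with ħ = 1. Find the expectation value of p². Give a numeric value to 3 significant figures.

2.99

p² ψ = −ħ² d²ψ/dx²; ⟨p²⟩ = −ħ² ∫ ψ*·ψ'' dx / ∫|ψ|² dx.
Expand each integrand as polynomial × e^(−2γx²) and use ∫x^(2j)·e^(−2γx²) dx = (2j−1)!!/(4γ)^j · √(π/(2γ)), odd powers → 0; here √(π/(2γ)) = 0.75854. Differentiate with the product rule, d/dx e^(−γx²) = −2γx·e^(−γx²).
State is unnormalized: ∫|ψ|² dx = 1.9887, and ∫ψ*·(−ħ² ψ'') dx = 5.9484, so ⟨p²⟩ = 5.9484 / 1.9887.
⟨p²⟩ = 2.9911.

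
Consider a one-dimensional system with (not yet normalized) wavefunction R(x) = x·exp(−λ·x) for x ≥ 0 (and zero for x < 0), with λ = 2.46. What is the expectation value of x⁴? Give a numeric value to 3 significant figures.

0.614

⟨x⁴⟩ = ∫ x⁴·|R|² dx / ∫|R|² dx (integrals over the domain).
Every integrand reduces to terms xʲ·e^(−2λx) on [0, ∞); use ∫₀^∞ xʲ·e^(−2λx) dx = j!/(2λ)^(j+1).
State is unnormalized: ∫|R|² dx = 0.016793, and ∫R*·x⁴·R dx = 0.010318, so ⟨x⁴⟩ = 0.010318 / 0.016793.
⟨x⁴⟩ = 0.61439.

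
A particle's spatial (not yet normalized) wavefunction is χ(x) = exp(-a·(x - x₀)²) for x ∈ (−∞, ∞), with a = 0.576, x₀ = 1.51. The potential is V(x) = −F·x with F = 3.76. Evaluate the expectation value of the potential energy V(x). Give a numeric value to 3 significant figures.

⟨V⟩ = ∫ V(x)·|χ|² dx / ∫|χ|² dx.
Gaussian moments (u = x − x₀): ∫u^(2j)·e^(−2au²) du = (2j−1)!!/(4a)^j · √(π/(2a)), odd powers integrate to 0; here √(π/(2a)) = 1.6514.
State is unnormalized: ∫|χ|² dx = 1.6514, and ∫χ*·V(x)·χ dx = -9.3759, so ⟨V⟩ = -9.3759 / 1.6514.
⟨V⟩ = -5.6776.

-5.68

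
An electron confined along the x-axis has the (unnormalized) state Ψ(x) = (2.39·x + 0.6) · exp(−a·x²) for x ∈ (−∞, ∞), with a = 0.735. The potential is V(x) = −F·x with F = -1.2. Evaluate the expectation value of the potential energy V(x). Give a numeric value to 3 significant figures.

0.508

⟨V⟩ = ∫ V(x)·|Ψ|² dx / ∫|Ψ|² dx.
Expand each integrand as polynomial × e^(−2ax²) and use ∫x^(2j)·e^(−2ax²) dx = (2j−1)!!/(4a)^j · √(π/(2a)), odd powers → 0; here √(π/(2a)) = 1.4619.
State is unnormalized: ∫|Ψ|² dx = 3.3666, and ∫Ψ*·V(x)·Ψ dx = 1.7113, so ⟨V⟩ = 1.7113 / 3.3666.
⟨V⟩ = 0.50832.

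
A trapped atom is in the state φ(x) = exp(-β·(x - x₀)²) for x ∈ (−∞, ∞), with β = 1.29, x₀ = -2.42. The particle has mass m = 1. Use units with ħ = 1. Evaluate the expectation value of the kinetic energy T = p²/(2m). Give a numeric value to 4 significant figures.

0.6450

T = −(ħ²/2m) d²/dx², so ⟨T⟩ = −(ħ²/2m) ∫ φ*·φ'' dx / ∫|φ|² dx; with m = 1.
Gaussian moments (u = x − x₀): ∫u^(2j)·e^(−2βu²) du = (2j−1)!!/(4β)^j · √(π/(2β)), odd powers integrate to 0; here √(π/(2β)) = 1.1035. Derivatives: d/dx e^(−βu²) = −2βu·e^(−βu²), d²/dx² e^(−βu²) = (4β²u² − 2β)·e^(−βu²).
State is unnormalized: ∫|φ|² dx = 1.1035, and ∫φ*·(−ħ²/2m · φ'') dx = 0.71175, so ⟨T⟩ = 0.71175 / 1.1035.
⟨T⟩ = 0.64500.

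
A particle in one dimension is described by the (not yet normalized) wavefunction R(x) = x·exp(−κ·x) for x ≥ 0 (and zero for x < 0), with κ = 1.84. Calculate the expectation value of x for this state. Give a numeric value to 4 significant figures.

0.8152

⟨x⟩ = ∫ x·|R|² dx / ∫|R|² dx (integrals over the domain).
Every integrand reduces to terms xʲ·e^(−2κx) on [0, ∞); use ∫₀^∞ xʲ·e^(−2κx) dx = j!/(2κ)^(j+1).
State is unnormalized: ∫|R|² dx = 0.040132, and ∫R*·x·R dx = 0.032716, so ⟨x⟩ = 0.032716 / 0.040132.
⟨x⟩ = 0.81522.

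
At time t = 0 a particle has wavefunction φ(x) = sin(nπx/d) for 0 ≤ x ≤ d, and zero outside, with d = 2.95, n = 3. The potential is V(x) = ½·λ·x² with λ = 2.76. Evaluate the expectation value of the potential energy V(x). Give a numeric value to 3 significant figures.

3.94

⟨V⟩ = ∫ V(x)·|φ|² dx / ∫|φ|² dx.
With sin²θ = (1 − cos2θ)/2 on 0 ≤ x ≤ d: ∫sin²(nπx/d) dx = d/2, ∫x·sin²(nπx/d) dx = d²/4, ∫x²·sin²(nπx/d) dx = d³·(1/6 − 1/(4n²π²)); higher powers xᵏ the same way, integrating xᵏ·cos(2nπx/d) by parts.
State is unnormalized: ∫|φ|² dx = 1.4750, and ∫φ*·V(x)·φ dx = 5.8049, so ⟨V⟩ = 5.8049 / 1.4750.
⟨V⟩ = 3.9355.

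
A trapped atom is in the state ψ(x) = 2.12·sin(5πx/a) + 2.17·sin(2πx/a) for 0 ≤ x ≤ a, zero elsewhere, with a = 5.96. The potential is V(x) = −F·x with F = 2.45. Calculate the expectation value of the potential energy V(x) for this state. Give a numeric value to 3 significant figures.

⟨V⟩ = ∫ V(x)·|ψ|² dx / ∫|ψ|² dx.
On 0 ≤ x ≤ a (j ≠ l): ∫sin²(jπx/a) dx = a/2, ∫sin(jπx/a)·sin(lπx/a) dx = 0; diagonal moments ∫x·sin²(jπx/a) dx = a²/4, ∫x²·sin²(jπx/a) dx = a³·(1/6 − 1/(4j²π²)); cross terms ∫x·sin(jπx/a)·sin(lπx/a) dx = 0 for j + l even and −4jla²/(π²(j² − l²)²) for j + l odd, ∫x²·sin(jπx/a)·sin(lπx/a) dx = (−1)^(j+l)·4jla³/(π²(j² − l²)²); higher powers the same way via product-to-sum and parts.
State is unnormalized: ∫|ψ|² dx = 27.426, and ∫ψ*·V(x)·ψ dx = -192.88, so ⟨V⟩ = -192.88 / 27.426.
⟨V⟩ = -7.0327.

-7.03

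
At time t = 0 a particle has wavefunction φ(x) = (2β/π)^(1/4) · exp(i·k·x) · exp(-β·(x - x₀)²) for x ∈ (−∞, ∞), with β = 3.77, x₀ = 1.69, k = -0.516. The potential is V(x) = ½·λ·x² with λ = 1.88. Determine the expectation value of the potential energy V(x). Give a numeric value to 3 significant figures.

2.75

⟨V⟩ = ∫ V(x)·|φ|² dx.
Gaussian moments (u = x − x₀): ∫u^(2j)·e^(−2βu²) du = (2j−1)!!/(4β)^j · √(π/(2β)), odd powers integrate to 0; here √(π/(2β)) = 0.64549.
⟨V⟩ = 2.7471.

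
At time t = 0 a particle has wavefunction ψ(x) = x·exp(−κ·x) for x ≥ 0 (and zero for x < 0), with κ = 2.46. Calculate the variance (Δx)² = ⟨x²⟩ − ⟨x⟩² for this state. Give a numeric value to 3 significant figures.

Compute ⟨x⟩ and ⟨x²⟩ separately, then (Δx)² = ⟨x²⟩ − ⟨x⟩².
Every integrand reduces to terms xʲ·e^(−2κx) on [0, ∞); use ∫₀^∞ xʲ·e^(−2κx) dx = j!/(2κ)^(j+1).
Normalization: ∫|ψ|² dx = 0.016793.
⟨x⟩ = 0.60976 and ⟨x²⟩ = 0.49574.
(Δx)² = 0.49574 − (0.60976)² = 0.12393.

0.124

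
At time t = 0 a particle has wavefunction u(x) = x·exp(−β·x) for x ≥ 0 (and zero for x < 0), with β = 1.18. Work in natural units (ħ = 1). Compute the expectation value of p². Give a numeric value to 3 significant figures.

p² u = −ħ² d²u/dx²; ⟨p²⟩ = −ħ² ∫ u*·u'' dx / ∫|u|² dx.
Differentiate x·exp(−β·x) with the product rule; every integrand then reduces to terms xʲ·e^(−2βx) on [0, ∞), with ∫₀^∞ xʲ·e^(−2βx) dx = j!/(2β)^(j+1).
State is unnormalized: ∫|u|² dx = 0.15216, and ∫u*·(−ħ² u'') dx = 0.21186, so ⟨p²⟩ = 0.21186 / 0.15216.
⟨p²⟩ = 1.3924.

1.39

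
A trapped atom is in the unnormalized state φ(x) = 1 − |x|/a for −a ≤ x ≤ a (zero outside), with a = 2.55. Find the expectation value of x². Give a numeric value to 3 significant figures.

⟨x²⟩ = ∫ x²·|φ|² dx / ∫|φ|² dx (integrals over the domain).
φ is even, so ∫ over [−a, a] = 2∫₀ᵃ with φ = 1 − x/a there: ∫₀ᵃ (1 − x/a)² dx = a/3, ∫₀ᵃ x²(1 − x/a)² dx = a³/30, ∫₀ᵃ x⁴(1 − x/a)² dx = a⁵/105.
State is unnormalized: ∫|φ|² dx = 1.7000, and ∫φ*·x²·φ dx = 1.1054, so ⟨x²⟩ = 1.1054 / 1.7000.
⟨x²⟩ = 0.65025.

0.650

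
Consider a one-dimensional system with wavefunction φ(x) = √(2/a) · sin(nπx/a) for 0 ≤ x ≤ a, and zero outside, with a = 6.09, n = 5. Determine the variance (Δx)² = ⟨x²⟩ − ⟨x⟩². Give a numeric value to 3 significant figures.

3.02

Compute ⟨x⟩ and ⟨x²⟩ separately, then (Δx)² = ⟨x²⟩ − ⟨x⟩².
With sin²θ = (1 − cos2θ)/2 on 0 ≤ x ≤ a: ∫sin²(nπx/a) dx = a/2, ∫x·sin²(nπx/a) dx = a²/4, ∫x²·sin²(nπx/a) dx = a³·(1/6 − 1/(4n²π²)); higher powers xᵏ the same way, integrating xᵏ·cos(2nπx/a) by parts.
⟨x⟩ = 3.0450 and ⟨x²⟩ = 12.288.
(Δx)² = 12.288 − (3.0450)² = 3.0155.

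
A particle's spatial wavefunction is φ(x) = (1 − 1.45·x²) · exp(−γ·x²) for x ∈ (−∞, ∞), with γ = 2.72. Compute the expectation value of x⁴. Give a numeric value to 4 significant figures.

⟨x⁴⟩ = ∫ x⁴·|φ|² dx / ∫|φ|² dx (integrals over the domain).
Expand each integrand as polynomial × e^(−2γx²) and use ∫x^(2j)·e^(−2γx²) dx = (2j−1)!!/(4γ)^j · √(π/(2γ)), odd powers → 0; here √(π/(2γ)) = 0.75993.
State is unnormalized: ∫|φ|² dx = 0.59787, and ∫φ*·x⁴·φ dx = 0.0055646, so ⟨x⁴⟩ = 0.0055646 / 0.59787.
⟨x⁴⟩ = 0.0093073.

0.009307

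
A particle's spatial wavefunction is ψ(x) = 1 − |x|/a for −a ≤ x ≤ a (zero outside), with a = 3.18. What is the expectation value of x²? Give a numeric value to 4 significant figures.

⟨x²⟩ = ∫ x²·|ψ|² dx / ∫|ψ|² dx (integrals over the domain).
ψ is even, so ∫ over [−a, a] = 2∫₀ᵃ with ψ = 1 − x/a there: ∫₀ᵃ (1 − x/a)² dx = a/3, ∫₀ᵃ x²(1 − x/a)² dx = a³/30, ∫₀ᵃ x⁴(1 − x/a)² dx = a⁵/105.
State is unnormalized: ∫|ψ|² dx = 2.1200, and ∫ψ*·x²·ψ dx = 2.1438, so ⟨x²⟩ = 2.1438 / 2.1200.
⟨x²⟩ = 1.0112.

1.011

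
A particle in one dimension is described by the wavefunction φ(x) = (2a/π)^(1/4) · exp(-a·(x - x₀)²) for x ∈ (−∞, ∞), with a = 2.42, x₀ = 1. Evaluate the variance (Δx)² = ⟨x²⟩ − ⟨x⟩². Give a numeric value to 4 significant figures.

Compute ⟨x⟩ and ⟨x²⟩ separately, then (Δx)² = ⟨x²⟩ − ⟨x⟩².
Gaussian moments (u = x − x₀): ∫u^(2j)·e^(−2au²) du = (2j−1)!!/(4a)^j · √(π/(2a)), odd powers integrate to 0; here √(π/(2a)) = 0.80566.
⟨x⟩ = 1.0000 and ⟨x²⟩ = 1.1033.
(Δx)² = 1.1033 − (1.0000)² = 0.10331.

0.1033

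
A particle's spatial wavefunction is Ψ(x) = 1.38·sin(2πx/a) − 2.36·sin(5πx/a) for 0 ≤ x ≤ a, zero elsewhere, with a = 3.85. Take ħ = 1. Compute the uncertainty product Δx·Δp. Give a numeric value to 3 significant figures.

Δx = √(⟨x²⟩−⟨x⟩²), Δp = √(⟨p²⟩−⟨p⟩²).
On 0 ≤ x ≤ a (j ≠ l): ∫sin²(jπx/a) dx = a/2, ∫sin(jπx/a)·sin(lπx/a) dx = 0; diagonal moments ∫x·sin²(jπx/a) dx = a²/4, ∫x²·sin²(jπx/a) dx = a³·(1/6 − 1/(4j²π²)); cross terms ∫x·sin(jπx/a)·sin(lπx/a) dx = 0 for j + l even and −4jla²/(π²(j² − l²)²) for j + l odd, ∫x²·sin(jπx/a)·sin(lπx/a) dx = (−1)^(j+l)·4jla³/(π²(j² − l²)²); higher powers the same way via product-to-sum and parts. d²/dx² sin(jπx/a) = −(jπ/a)²·sin(jπx/a); on 0 ≤ x ≤ a, ∫sin²(jπx/a) dx = a/2 and ∫sin(jπx/a)·sin(lπx/a) dx = 0 for j ≠ l, so only diagonal terms survive in ∫|Ψ|² and ∫Ψ·Ψ″; ∫Ψ·Ψ′ dx = [Ψ²/2] between the walls = 0.
Normalization: ∫|Ψ|² dx = 14.387.
⟨x⟩ = 1.9867, ⟨x²⟩ = 5.1080 ⇒ Δx = 1.0776.
⟨p⟩ = 0.0000, ⟨p²⟩ = 13.083 ⇒ Δp = 3.6171.
Δx·Δp = 3.8977.

3.90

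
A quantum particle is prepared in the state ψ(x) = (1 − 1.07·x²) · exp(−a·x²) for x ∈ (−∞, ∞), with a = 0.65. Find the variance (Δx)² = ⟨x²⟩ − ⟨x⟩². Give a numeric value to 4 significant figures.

Compute ⟨x⟩ and ⟨x²⟩ separately, then (Δx)² = ⟨x²⟩ − ⟨x⟩².
Expand each integrand as polynomial × e^(−2ax²) and use ∫x^(2j)·e^(−2ax²) dx = (2j−1)!!/(4a)^j · √(π/(2a)), odd powers → 0; here √(π/(2a)) = 1.5545.
Normalization: ∫|ψ|² dx = 1.0649.
⟨x⟩ = 0.0000 and ⟨x²⟩ = 0.60146.
(Δx)² = 0.60146 − (0.0000)² = 0.60146.

0.6015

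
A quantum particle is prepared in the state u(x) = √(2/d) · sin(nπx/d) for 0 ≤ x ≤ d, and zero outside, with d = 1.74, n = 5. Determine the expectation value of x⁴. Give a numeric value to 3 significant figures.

⟨x⁴⟩ = ∫ x⁴·|u|² dx (integrals over the domain).
With sin²θ = (1 − cos2θ)/2 on 0 ≤ x ≤ d: ∫sin²(nπx/d) dx = d/2, ∫x·sin²(nπx/d) dx = d²/4, ∫x²·sin²(nπx/d) dx = d³·(1/6 − 1/(4n²π²)); higher powers xᵏ the same way, integrating xᵏ·cos(2nπx/d) by parts.
⟨x⁴⟩ = 1.7963.

1.80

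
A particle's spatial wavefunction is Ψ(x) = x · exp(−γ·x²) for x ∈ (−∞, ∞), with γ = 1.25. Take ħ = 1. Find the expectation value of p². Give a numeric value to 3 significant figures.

p² Ψ = −ħ² d²Ψ/dx²; ⟨p²⟩ = −ħ² ∫ Ψ*·Ψ'' dx / ∫|Ψ|² dx.
Expand each integrand as polynomial × e^(−2γx²) and use ∫x^(2j)·e^(−2γx²) dx = (2j−1)!!/(4γ)^j · √(π/(2γ)), odd powers → 0; here √(π/(2γ)) = 1.1210. Differentiate with the product rule, d/dx e^(−γx²) = −2γx·e^(−γx²).
State is unnormalized: ∫|Ψ|² dx = 0.22420, and ∫Ψ*·(−ħ² Ψ'') dx = 0.84075, so ⟨p²⟩ = 0.84075 / 0.22420.
⟨p²⟩ = 3.7500.

3.75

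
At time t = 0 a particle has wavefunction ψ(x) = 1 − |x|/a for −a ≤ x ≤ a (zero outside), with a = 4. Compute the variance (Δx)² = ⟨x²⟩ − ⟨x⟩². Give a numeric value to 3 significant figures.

Compute ⟨x⟩ and ⟨x²⟩ separately, then (Δx)² = ⟨x²⟩ − ⟨x⟩².
ψ is even, so ∫ over [−a, a] = 2∫₀ᵃ with ψ = 1 − x/a there: ∫₀ᵃ (1 − x/a)² dx = a/3, ∫₀ᵃ x²(1 − x/a)² dx = a³/30, ∫₀ᵃ x⁴(1 − x/a)² dx = a⁵/105.
Normalization: ∫|ψ|² dx = 2.6667.
⟨x⟩ = 0.0000 and ⟨x²⟩ = 1.6000.
(Δx)² = 1.6000 − (0.0000)² = 1.6000.

1.60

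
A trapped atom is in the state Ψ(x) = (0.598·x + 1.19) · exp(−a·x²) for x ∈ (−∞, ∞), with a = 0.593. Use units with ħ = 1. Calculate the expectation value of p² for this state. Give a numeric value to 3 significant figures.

p² Ψ = −ħ² d²Ψ/dx²; ⟨p²⟩ = −ħ² ∫ Ψ*·Ψ'' dx / ∫|Ψ|² dx.
Expand each integrand as polynomial × e^(−2ax²) and use ∫x^(2j)·e^(−2ax²) dx = (2j−1)!!/(4a)^j · √(π/(2a)), odd powers → 0; here √(π/(2a)) = 1.6275. Differentiate with the product rule, d/dx e^(−ax²) = −2ax·e^(−ax²).
State is unnormalized: ∫|Ψ|² dx = 2.5501, and ∫Ψ*·(−ħ² Ψ'') dx = 1.8032, so ⟨p²⟩ = 1.8032 / 2.5501.
⟨p²⟩ = 0.70711.

0.707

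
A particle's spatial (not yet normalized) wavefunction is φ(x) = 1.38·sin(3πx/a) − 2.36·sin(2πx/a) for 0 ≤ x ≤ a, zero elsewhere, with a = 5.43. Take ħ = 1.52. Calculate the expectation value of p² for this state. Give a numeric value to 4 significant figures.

4.079

p² φ = −ħ² d²φ/dx²; ⟨p²⟩ = −ħ² ∫ φ*·φ'' dx / ∫|φ|² dx.
d²/dx² sin(jπx/a) = −(jπ/a)²·sin(jπx/a); on 0 ≤ x ≤ a, ∫sin²(jπx/a) dx = a/2 and ∫sin(jπx/a)·sin(lπx/a) dx = 0 for j ≠ l, so only diagonal terms survive in ∫|φ|² and ∫φ·φ″; ∫φ·φ′ dx = [φ²/2] between the walls = 0.
State is unnormalized: ∫|φ|² dx = 20.292, and ∫φ*·(−ħ² φ'') dx = 82.766, so ⟨p²⟩ = 82.766 / 20.292.
⟨p²⟩ = 4.0788.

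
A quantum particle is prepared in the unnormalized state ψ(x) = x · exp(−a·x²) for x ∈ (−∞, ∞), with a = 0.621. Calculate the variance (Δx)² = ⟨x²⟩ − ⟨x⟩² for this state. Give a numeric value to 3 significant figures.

1.21

Compute ⟨x⟩ and ⟨x²⟩ separately, then (Δx)² = ⟨x²⟩ − ⟨x⟩².
Expand each integrand as polynomial × e^(−2ax²) and use ∫x^(2j)·e^(−2ax²) dx = (2j−1)!!/(4a)^j · √(π/(2a)), odd powers → 0; here √(π/(2a)) = 1.5904.
Normalization: ∫|ψ|² dx = 0.64027.
⟨x⟩ = 0.0000 and ⟨x²⟩ = 1.2077.
(Δx)² = 1.2077 − (0.0000)² = 1.2077.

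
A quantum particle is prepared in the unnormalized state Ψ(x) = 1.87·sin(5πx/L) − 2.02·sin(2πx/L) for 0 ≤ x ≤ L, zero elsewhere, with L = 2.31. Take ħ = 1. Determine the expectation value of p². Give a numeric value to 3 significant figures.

25.3

p² Ψ = −ħ² d²Ψ/dx²; ⟨p²⟩ = −ħ² ∫ Ψ*·Ψ'' dx / ∫|Ψ|² dx.
d²/dx² sin(jπx/L) = −(jπ/L)²·sin(jπx/L); on 0 ≤ x ≤ L, ∫sin²(jπx/L) dx = L/2 and ∫sin(jπx/L)·sin(lπx/L) dx = 0 for j ≠ l, so only diagonal terms survive in ∫|Ψ|² and ∫Ψ·Ψ″; ∫Ψ·Ψ′ dx = [Ψ²/2] between the walls = 0.
State is unnormalized: ∫|Ψ|² dx = 8.7518, and ∫Ψ*·(−ħ² Ψ'') dx = 221.63, so ⟨p²⟩ = 221.63 / 8.7518.
⟨p²⟩ = 25.324.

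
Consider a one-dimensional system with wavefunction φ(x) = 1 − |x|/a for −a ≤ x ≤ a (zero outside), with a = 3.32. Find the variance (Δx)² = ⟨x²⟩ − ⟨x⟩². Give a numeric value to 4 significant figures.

1.102

Compute ⟨x⟩ and ⟨x²⟩ separately, then (Δx)² = ⟨x²⟩ − ⟨x⟩².
φ is even, so ∫ over [−a, a] = 2∫₀ᵃ with φ = 1 − x/a there: ∫₀ᵃ (1 − x/a)² dx = a/3, ∫₀ᵃ x²(1 − x/a)² dx = a³/30, ∫₀ᵃ x⁴(1 − x/a)² dx = a⁵/105.
Normalization: ∫|φ|² dx = 2.2133.
⟨x⟩ = 0.0000 and ⟨x²⟩ = 1.1022.
(Δx)² = 1.1022 − (0.0000)² = 1.1022.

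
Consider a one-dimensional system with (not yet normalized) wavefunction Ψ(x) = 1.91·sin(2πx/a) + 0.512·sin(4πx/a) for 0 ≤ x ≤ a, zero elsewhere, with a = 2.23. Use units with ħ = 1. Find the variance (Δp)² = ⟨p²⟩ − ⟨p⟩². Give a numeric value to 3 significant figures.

Compute ⟨p⟩ and ⟨p²⟩ separately; (Δp)² = ⟨p²⟩ − ⟨p⟩².
d²/dx² sin(jπx/a) = −(jπ/a)²·sin(jπx/a); on 0 ≤ x ≤ a, ∫sin²(jπx/a) dx = a/2 and ∫sin(jπx/a)·sin(lπx/a) dx = 0 for j ≠ l, so only diagonal terms survive in ∫|Ψ|² and ∫Ψ·Ψ″; ∫Ψ·Ψ′ dx = [Ψ²/2] between the walls = 0.
Normalization: ∫|Ψ|² dx = 4.3599.
⟨p⟩ = 0.0000 and ⟨p²⟩ = 9.5354.
(Δp)² = 9.5354 − (0.0000)² = 9.5354.

9.54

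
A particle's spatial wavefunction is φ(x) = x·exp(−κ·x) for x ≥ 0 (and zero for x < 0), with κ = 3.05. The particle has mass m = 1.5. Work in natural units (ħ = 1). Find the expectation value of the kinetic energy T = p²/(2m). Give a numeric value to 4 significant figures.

3.101

T = −(ħ²/2m) d²/dx², so ⟨T⟩ = −(ħ²/2m) ∫ φ*·φ'' dx / ∫|φ|² dx; with m = 1.5.
Differentiate x·exp(−κ·x) with the product rule; every integrand then reduces to terms xʲ·e^(−2κx) on [0, ∞), with ∫₀^∞ xʲ·e^(−2κx) dx = j!/(2κ)^(j+1).
State is unnormalized: ∫|φ|² dx = 0.0088113, and ∫φ*·(−ħ²/2m · φ'') dx = 0.027322, so ⟨T⟩ = 0.027322 / 0.0088113.
⟨T⟩ = 3.1008.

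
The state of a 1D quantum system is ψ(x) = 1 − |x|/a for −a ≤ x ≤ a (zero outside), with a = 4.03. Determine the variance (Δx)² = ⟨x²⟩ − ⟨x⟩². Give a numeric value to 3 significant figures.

1.62

Compute ⟨x⟩ and ⟨x²⟩ separately, then (Δx)² = ⟨x²⟩ − ⟨x⟩².
ψ is even, so ∫ over [−a, a] = 2∫₀ᵃ with ψ = 1 − x/a there: ∫₀ᵃ (1 − x/a)² dx = a/3, ∫₀ᵃ x²(1 − x/a)² dx = a³/30, ∫₀ᵃ x⁴(1 − x/a)² dx = a⁵/105.
Normalization: ∫|ψ|² dx = 2.6867.
⟨x⟩ = 0.0000 and ⟨x²⟩ = 1.6241.
(Δx)² = 1.6241 − (0.0000)² = 1.6241.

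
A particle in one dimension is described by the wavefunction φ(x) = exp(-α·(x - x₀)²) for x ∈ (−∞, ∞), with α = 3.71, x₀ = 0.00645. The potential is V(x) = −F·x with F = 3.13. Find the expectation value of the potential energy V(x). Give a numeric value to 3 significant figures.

⟨V⟩ = ∫ V(x)·|φ|² dx / ∫|φ|² dx.
Gaussian moments (u = x − x₀): ∫u^(2j)·e^(−2αu²) du = (2j−1)!!/(4α)^j · √(π/(2α)), odd powers integrate to 0; here √(π/(2α)) = 0.65069.
State is unnormalized: ∫|φ|² dx = 0.65069, and ∫φ*·V(x)·φ dx = -0.013136, so ⟨V⟩ = -0.013136 / 0.65069.
⟨V⟩ = -0.020189.

-0.0202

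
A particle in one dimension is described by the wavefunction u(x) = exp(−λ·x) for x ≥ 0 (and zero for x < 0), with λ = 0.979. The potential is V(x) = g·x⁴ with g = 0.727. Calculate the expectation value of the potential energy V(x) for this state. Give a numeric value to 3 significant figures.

1.19

⟨V⟩ = ∫ V(x)·|u|² dx / ∫|u|² dx.
Every integrand reduces to terms xʲ·e^(−2λx) on [0, ∞); use ∫₀^∞ xʲ·e^(−2λx) dx = j!/(2λ)^(j+1).
State is unnormalized: ∫|u|² dx = 0.51073, and ∫u*·V(x)·u dx = 0.60629, so ⟨V⟩ = 0.60629 / 0.51073.
⟨V⟩ = 1.1871.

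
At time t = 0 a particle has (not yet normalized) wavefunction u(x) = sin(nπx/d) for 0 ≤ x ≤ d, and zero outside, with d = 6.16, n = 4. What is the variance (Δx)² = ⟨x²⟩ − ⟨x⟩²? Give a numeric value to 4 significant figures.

Compute ⟨x⟩ and ⟨x²⟩ separately, then (Δx)² = ⟨x²⟩ − ⟨x⟩².
With sin²θ = (1 − cos2θ)/2 on 0 ≤ x ≤ d: ∫sin²(nπx/d) dx = d/2, ∫x·sin²(nπx/d) dx = d²/4, ∫x²·sin²(nπx/d) dx = d³·(1/6 − 1/(4n²π²)); higher powers xᵏ the same way, integrating xᵏ·cos(2nπx/d) by parts.
Normalization: ∫|u|² dx = 3.0800.
⟨x⟩ = 3.0800 and ⟨x²⟩ = 12.528.
(Δx)² = 12.528 − (3.0800)² = 3.0420.

3.042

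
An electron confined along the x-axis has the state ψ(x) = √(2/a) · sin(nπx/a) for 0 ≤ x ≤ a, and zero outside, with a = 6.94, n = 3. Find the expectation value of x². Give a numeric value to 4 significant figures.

15.78

⟨x²⟩ = ∫ x²·|ψ|² dx (integrals over the domain).
With sin²θ = (1 − cos2θ)/2 on 0 ≤ x ≤ a: ∫sin²(nπx/a) dx = a/2, ∫x·sin²(nπx/a) dx = a²/4, ∫x²·sin²(nπx/a) dx = a³·(1/6 − 1/(4n²π²)); higher powers xᵏ the same way, integrating xᵏ·cos(2nπx/a) by parts.
⟨x²⟩ = 15.783.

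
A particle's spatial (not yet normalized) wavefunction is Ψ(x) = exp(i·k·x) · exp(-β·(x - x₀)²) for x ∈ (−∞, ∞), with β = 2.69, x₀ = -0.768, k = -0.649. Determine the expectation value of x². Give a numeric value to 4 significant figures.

0.6828

⟨x²⟩ = ∫ x²·|Ψ|² dx / ∫|Ψ|² dx (integrals over the domain).
Gaussian moments (u = x − x₀): ∫u^(2j)·e^(−2βu²) du = (2j−1)!!/(4β)^j · √(π/(2β)), odd powers integrate to 0; here √(π/(2β)) = 0.76416.
State is unnormalized: ∫|Ψ|² dx = 0.76416, and ∫Ψ*·x²·Ψ dx = 0.52174, so ⟨x²⟩ = 0.52174 / 0.76416.
⟨x²⟩ = 0.68276.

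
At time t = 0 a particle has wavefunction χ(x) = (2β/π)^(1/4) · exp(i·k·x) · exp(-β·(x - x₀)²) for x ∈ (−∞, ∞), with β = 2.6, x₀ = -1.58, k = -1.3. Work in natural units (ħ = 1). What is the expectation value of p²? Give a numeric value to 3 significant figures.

p² χ = −ħ² d²χ/dx²; ⟨p²⟩ = −ħ² ∫ χ*·χ'' dx.
Gaussian moments (u = x − x₀): ∫u^(2j)·e^(−2βu²) du = (2j−1)!!/(4β)^j · √(π/(2β)), odd powers integrate to 0; here √(π/(2β)) = 0.77727. Derivatives: χ′ = (ik − 2βu)·χ, χ″ = ((ik − 2βu)² − 2β)·χ; the odd-in-u pieces drop out.
⟨p²⟩ = 4.2900.

4.29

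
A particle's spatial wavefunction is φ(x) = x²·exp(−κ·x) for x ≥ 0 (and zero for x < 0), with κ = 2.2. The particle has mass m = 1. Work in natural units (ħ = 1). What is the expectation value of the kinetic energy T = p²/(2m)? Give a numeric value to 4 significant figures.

T = −(ħ²/2m) d²/dx², so ⟨T⟩ = −(ħ²/2m) ∫ φ*·φ'' dx / ∫|φ|² dx; with m = 1.
Differentiate x²·exp(−κ·x) with the product rule; every integrand then reduces to terms xʲ·e^(−2κx) on [0, ∞), with ∫₀^∞ xʲ·e^(−2κx) dx = j!/(2κ)^(j+1).
State is unnormalized: ∫|φ|² dx = 0.014553, and ∫φ*·(−ħ²/2m · φ'') dx = 0.011739, so ⟨T⟩ = 0.011739 / 0.014553.
⟨T⟩ = 0.80667.

0.8067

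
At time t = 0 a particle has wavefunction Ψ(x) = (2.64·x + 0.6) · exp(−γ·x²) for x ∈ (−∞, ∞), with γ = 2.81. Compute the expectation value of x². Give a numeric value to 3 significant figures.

⟨x²⟩ = ∫ x²·|Ψ|² dx / ∫|Ψ|² dx (integrals over the domain).
Expand each integrand as polynomial × e^(−2γx²) and use ∫x^(2j)·e^(−2γx²) dx = (2j−1)!!/(4γ)^j · √(π/(2γ)), odd powers → 0; here √(π/(2γ)) = 0.74766.
State is unnormalized: ∫|Ψ|² dx = 0.73276, and ∫Ψ*·x²·Ψ dx = 0.14768, so ⟨x²⟩ = 0.14768 / 0.73276.
⟨x²⟩ = 0.20154.

0.202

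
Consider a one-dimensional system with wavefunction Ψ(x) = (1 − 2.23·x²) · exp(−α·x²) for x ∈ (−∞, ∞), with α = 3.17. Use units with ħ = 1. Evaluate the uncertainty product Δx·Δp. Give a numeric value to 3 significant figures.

Δx = √(⟨x²⟩−⟨x⟩²), Δp = √(⟨p²⟩−⟨p⟩²).
Expand each integrand as polynomial × e^(−2αx²) and use ∫x^(2j)·e^(−2αx²) dx = (2j−1)!!/(4α)^j · √(π/(2α)), odd powers → 0; here √(π/(2α)) = 0.70393. Differentiate with the product rule, d/dx e^(−αx²) = −2αx·e^(−αx²).
Normalization: ∫|Ψ|² dx = 0.52165.
⟨x⟩ = 0.0000, ⟨x²⟩ = 0.043498 ⇒ Δx = 0.20856.
⟨p⟩ = 0.0000, ⟨p²⟩ = 6.7085 ⇒ Δp = 2.5901.
Δx·Δp = 0.54019.

0.540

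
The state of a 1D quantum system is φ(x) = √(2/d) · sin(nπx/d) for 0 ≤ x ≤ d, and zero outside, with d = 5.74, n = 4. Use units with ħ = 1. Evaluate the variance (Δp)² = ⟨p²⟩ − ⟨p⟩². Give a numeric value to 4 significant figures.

4.793

Compute ⟨p⟩ and ⟨p²⟩ separately; (Δp)² = ⟨p²⟩ − ⟨p⟩².
d/dx sin(nπx/d) = (nπ/d)·cos(nπx/d) and d²/dx² sin(nπx/d) = −(nπ/d)²·sin(nπx/d); on 0 ≤ x ≤ d, ∫sin²(nπx/d) dx = d/2 and ∫sin(nπx/d)·cos(nπx/d) dx = 0.
⟨p⟩ = 0.0000 and ⟨p²⟩ = 4.7929.
(Δp)² = 4.7929 − (0.0000)² = 4.7929.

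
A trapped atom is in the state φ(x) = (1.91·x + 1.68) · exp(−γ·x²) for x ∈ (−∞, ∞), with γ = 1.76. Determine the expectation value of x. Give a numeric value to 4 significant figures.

0.2729

⟨x⟩ = ∫ x·|φ|² dx / ∫|φ|² dx (integrals over the domain).
Expand each integrand as polynomial × e^(−2γx²) and use ∫x^(2j)·e^(−2γx²) dx = (2j−1)!!/(4γ)^j · √(π/(2γ)), odd powers → 0; here √(π/(2γ)) = 0.94472.
State is unnormalized: ∫|φ|² dx = 3.1559, and ∫φ*·x·φ dx = 0.86120, so ⟨x⟩ = 0.86120 / 3.1559.
⟨x⟩ = 0.27288.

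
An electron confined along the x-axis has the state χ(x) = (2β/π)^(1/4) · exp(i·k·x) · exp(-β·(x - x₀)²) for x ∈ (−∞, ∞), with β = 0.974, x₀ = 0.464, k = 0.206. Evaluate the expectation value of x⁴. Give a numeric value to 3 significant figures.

0.576

⟨x⁴⟩ = ∫ x⁴·|χ|² dx (integrals over the domain).
Gaussian moments (u = x − x₀): ∫u^(2j)·e^(−2βu²) du = (2j−1)!!/(4β)^j · √(π/(2β)), odd powers integrate to 0; here √(π/(2β)) = 1.2699.
⟨x⁴⟩ = 0.57556.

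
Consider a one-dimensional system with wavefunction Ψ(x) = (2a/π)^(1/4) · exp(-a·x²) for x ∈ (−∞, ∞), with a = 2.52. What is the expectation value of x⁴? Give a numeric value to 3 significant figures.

⟨x⁴⟩ = ∫ x⁴·|Ψ|² dx (integrals over the domain).
Gaussian moments: ∫x^(2j)·e^(−2ax²) dx = (2j−1)!!/(4a)^j · √(π/(2a)), odd powers integrate to 0; here √(π/(2a)) = 0.78951.
⟨x⁴⟩ = 0.029526.

0.0295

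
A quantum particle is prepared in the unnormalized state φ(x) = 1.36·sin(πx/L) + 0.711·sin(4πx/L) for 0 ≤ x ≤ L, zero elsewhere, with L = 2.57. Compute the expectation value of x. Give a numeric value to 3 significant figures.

⟨x⟩ = ∫ x·|φ|² dx / ∫|φ|² dx (integrals over the domain).
On 0 ≤ x ≤ L (j ≠ l): ∫sin²(jπx/L) dx = L/2, ∫sin(jπx/L)·sin(lπx/L) dx = 0; diagonal moments ∫x·sin²(jπx/L) dx = L²/4, ∫x²·sin²(jπx/L) dx = L³·(1/6 − 1/(4j²π²)); cross terms ∫x·sin(jπx/L)·sin(lπx/L) dx = 0 for j + l even and −4jlL²/(π²(j² − l²)²) for j + l odd, ∫x²·sin(jπx/L)·sin(lπx/L) dx = (−1)^(j+l)·4jlL³/(π²(j² − l²)²); higher powers the same way via product-to-sum and parts.
State is unnormalized: ∫|φ|² dx = 3.0263, and ∫φ*·x·φ dx = 3.7968, so ⟨x⟩ = 3.7968 / 3.0263.
⟨x⟩ = 1.2546.

1.25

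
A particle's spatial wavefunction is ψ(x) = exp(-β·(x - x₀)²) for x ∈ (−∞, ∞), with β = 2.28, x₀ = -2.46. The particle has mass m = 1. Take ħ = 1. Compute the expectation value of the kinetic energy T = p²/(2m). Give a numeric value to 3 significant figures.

T = −(ħ²/2m) d²/dx², so ⟨T⟩ = −(ħ²/2m) ∫ ψ*·ψ'' dx / ∫|ψ|² dx; with m = 1.
Gaussian moments (u = x − x₀): ∫u^(2j)·e^(−2βu²) du = (2j−1)!!/(4β)^j · √(π/(2β)), odd powers integrate to 0; here √(π/(2β)) = 0.83003. Derivatives: d/dx e^(−βu²) = −2βu·e^(−βu²), d²/dx² e^(−βu²) = (4β²u² − 2β)·e^(−βu²).
State is unnormalized: ∫|ψ|² dx = 0.83003, and ∫ψ*·(−ħ²/2m · ψ'') dx = 0.94623, so ⟨T⟩ = 0.94623 / 0.83003.
⟨T⟩ = 1.1400.

1.14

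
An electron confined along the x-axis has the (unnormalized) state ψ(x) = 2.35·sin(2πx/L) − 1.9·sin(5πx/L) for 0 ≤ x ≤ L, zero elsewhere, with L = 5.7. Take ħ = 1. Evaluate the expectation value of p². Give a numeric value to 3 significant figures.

3.74

p² ψ = −ħ² d²ψ/dx²; ⟨p²⟩ = −ħ² ∫ ψ*·ψ'' dx / ∫|ψ|² dx.
d²/dx² sin(jπx/L) = −(jπ/L)²·sin(jπx/L); on 0 ≤ x ≤ L, ∫sin²(jπx/L) dx = L/2 and ∫sin(jπx/L)·sin(lπx/L) dx = 0 for j ≠ l, so only diagonal terms survive in ∫|ψ|² and ∫ψ·ψ″; ∫ψ·ψ′ dx = [ψ²/2] between the walls = 0.
State is unnormalized: ∫|ψ|² dx = 26.028, and ∫ψ*·(−ħ² ψ'') dx = 97.259, so ⟨p²⟩ = 97.259 / 26.028.
⟨p²⟩ = 3.7368.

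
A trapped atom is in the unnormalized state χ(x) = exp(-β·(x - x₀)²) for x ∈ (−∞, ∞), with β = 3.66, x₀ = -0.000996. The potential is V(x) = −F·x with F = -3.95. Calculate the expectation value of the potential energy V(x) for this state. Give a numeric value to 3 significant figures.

-0.00393

⟨V⟩ = ∫ V(x)·|χ|² dx / ∫|χ|² dx.
Gaussian moments (u = x − x₀): ∫u^(2j)·e^(−2βu²) du = (2j−1)!!/(4β)^j · √(π/(2β)), odd powers integrate to 0; here √(π/(2β)) = 0.65512.
State is unnormalized: ∫|χ|² dx = 0.65512, and ∫χ*·V(x)·χ dx = -0.0025774, so ⟨V⟩ = -0.0025774 / 0.65512.
⟨V⟩ = -0.0039342.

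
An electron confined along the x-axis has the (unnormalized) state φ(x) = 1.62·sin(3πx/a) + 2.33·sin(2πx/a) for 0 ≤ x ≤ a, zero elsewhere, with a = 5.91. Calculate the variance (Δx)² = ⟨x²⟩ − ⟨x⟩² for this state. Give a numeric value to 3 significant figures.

1.39

Compute ⟨x⟩ and ⟨x²⟩ separately, then (Δx)² = ⟨x²⟩ − ⟨x⟩².
On 0 ≤ x ≤ a (j ≠ l): ∫sin²(jπx/a) dx = a/2, ∫sin(jπx/a)·sin(lπx/a) dx = 0; diagonal moments ∫x·sin²(jπx/a) dx = a²/4, ∫x²·sin²(jπx/a) dx = a³·(1/6 − 1/(4j²π²)); cross terms ∫x·sin(jπx/a)·sin(lπx/a) dx = 0 for j + l even and −4jla²/(π²(j² − l²)²) for j + l odd, ∫x²·sin(jπx/a)·sin(lπx/a) dx = (−1)^(j+l)·4jla³/(π²(j² − l²)²); higher powers the same way via product-to-sum and parts.
Normalization: ∫|φ|² dx = 23.798.
⟨x⟩ = 1.8773 and ⟨x²⟩ = 4.9109.
(Δx)² = 4.9109 − (1.8773)² = 1.3869.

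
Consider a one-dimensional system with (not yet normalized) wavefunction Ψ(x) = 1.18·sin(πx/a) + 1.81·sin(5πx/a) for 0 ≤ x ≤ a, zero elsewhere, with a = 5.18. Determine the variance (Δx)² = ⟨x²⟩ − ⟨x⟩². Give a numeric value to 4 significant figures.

Compute ⟨x⟩ and ⟨x²⟩ separately, then (Δx)² = ⟨x²⟩ − ⟨x⟩².
On 0 ≤ x ≤ a (j ≠ l): ∫sin²(jπx/a) dx = a/2, ∫sin(jπx/a)·sin(lπx/a) dx = 0; diagonal moments ∫x·sin²(jπx/a) dx = a²/4, ∫x²·sin²(jπx/a) dx = a³·(1/6 − 1/(4j²π²)); cross terms ∫x·sin(jπx/a)·sin(lπx/a) dx = 0 for j + l even and −4jla²/(π²(j² − l²)²) for j + l odd, ∫x²·sin(jπx/a)·sin(lπx/a) dx = (−1)^(j+l)·4jla³/(π²(j² − l²)²); higher powers the same way via product-to-sum and parts.
Normalization: ∫|Ψ|² dx = 12.091.
⟨x⟩ = 2.5900 and ⟨x²⟩ = 8.6733.
(Δx)² = 8.6733 − (2.5900)² = 1.9652.

1.965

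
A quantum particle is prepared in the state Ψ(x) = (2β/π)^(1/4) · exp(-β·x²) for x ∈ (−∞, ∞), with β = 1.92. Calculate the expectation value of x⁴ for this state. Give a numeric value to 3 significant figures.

⟨x⁴⟩ = ∫ x⁴·|Ψ|² dx (integrals over the domain).
Gaussian moments: ∫x^(2j)·e^(−2βx²) dx = (2j−1)!!/(4β)^j · √(π/(2β)), odd powers integrate to 0; here √(π/(2β)) = 0.90450.
⟨x⁴⟩ = 0.050863.

0.0509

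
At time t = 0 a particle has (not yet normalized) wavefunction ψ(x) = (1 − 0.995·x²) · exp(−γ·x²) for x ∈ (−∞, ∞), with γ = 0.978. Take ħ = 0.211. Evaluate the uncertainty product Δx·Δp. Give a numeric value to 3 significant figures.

Δx = √(⟨x²⟩−⟨x⟩²), Δp = √(⟨p²⟩−⟨p⟩²).
Expand each integrand as polynomial × e^(−2γx²) and use ∫x^(2j)·e^(−2γx²) dx = (2j−1)!!/(4γ)^j · √(π/(2γ)), odd powers → 0; here √(π/(2γ)) = 1.2673. Differentiate with the product rule, d/dx e^(−γx²) = −2γx·e^(−γx²).
Normalization: ∫|ψ|² dx = 0.86861.
⟨x⟩ = 0.0000, ⟨x²⟩ = 0.16571 ⇒ Δx = 0.40707.
⟨p⟩ = 0.0000, ⟨p²⟩ = 0.12461 ⇒ Δp = 0.35301.
Δx·Δp = 0.14370.

0.144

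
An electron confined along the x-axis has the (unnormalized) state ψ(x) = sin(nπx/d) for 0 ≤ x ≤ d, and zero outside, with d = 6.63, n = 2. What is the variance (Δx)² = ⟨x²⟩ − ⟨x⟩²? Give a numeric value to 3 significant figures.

Compute ⟨x⟩ and ⟨x²⟩ separately, then (Δx)² = ⟨x²⟩ − ⟨x⟩².
With sin²θ = (1 − cos2θ)/2 on 0 ≤ x ≤ d: ∫sin²(nπx/d) dx = d/2, ∫x·sin²(nπx/d) dx = d²/4, ∫x²·sin²(nπx/d) dx = d³·(1/6 − 1/(4n²π²)); higher powers xᵏ the same way, integrating xᵏ·cos(2nπx/d) by parts.
Normalization: ∫|ψ|² dx = 3.3150.
⟨x⟩ = 3.3150 and ⟨x²⟩ = 14.096.
(Δx)² = 14.096 − (3.3150)² = 3.1064.

3.11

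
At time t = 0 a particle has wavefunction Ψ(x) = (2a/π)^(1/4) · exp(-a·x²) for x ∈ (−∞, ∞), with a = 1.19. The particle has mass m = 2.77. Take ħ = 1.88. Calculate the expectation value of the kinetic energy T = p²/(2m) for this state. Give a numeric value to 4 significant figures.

T = −(ħ²/2m) d²/dx², so ⟨T⟩ = −(ħ²/2m) ∫ Ψ*·Ψ'' dx; with m = 2.77.
Gaussian moments: ∫x^(2j)·e^(−2ax²) dx = (2j−1)!!/(4a)^j · √(π/(2a)), odd powers integrate to 0; here √(π/(2a)) = 1.1489. Derivatives: d/dx e^(−ax²) = −2ax·e^(−ax²), d²/dx² e^(−ax²) = (4a²x² − 2a)·e^(−ax²).
⟨T⟩ = 0.75919.

0.7592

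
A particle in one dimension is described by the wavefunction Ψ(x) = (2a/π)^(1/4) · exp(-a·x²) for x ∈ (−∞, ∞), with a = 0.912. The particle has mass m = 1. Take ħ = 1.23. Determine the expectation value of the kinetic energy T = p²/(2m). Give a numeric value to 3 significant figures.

T = −(ħ²/2m) d²/dx², so ⟨T⟩ = −(ħ²/2m) ∫ Ψ*·Ψ'' dx; with m = 1.
Gaussian moments: ∫x^(2j)·e^(−2ax²) dx = (2j−1)!!/(4a)^j · √(π/(2a)), odd powers integrate to 0; here √(π/(2a)) = 1.3124. Derivatives: d/dx e^(−ax²) = −2ax·e^(−ax²), d²/dx² e^(−ax²) = (4a²x² − 2a)·e^(−ax²).
⟨T⟩ = 0.68988.

0.690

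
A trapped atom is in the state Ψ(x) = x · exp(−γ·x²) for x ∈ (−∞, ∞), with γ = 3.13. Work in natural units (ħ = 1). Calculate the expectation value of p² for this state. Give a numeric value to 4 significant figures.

p² Ψ = −ħ² d²Ψ/dx²; ⟨p²⟩ = −ħ² ∫ Ψ*·Ψ'' dx / ∫|Ψ|² dx.
Expand each integrand as polynomial × e^(−2γx²) and use ∫x^(2j)·e^(−2γx²) dx = (2j−1)!!/(4γ)^j · √(π/(2γ)), odd powers → 0; here √(π/(2γ)) = 0.70842. Differentiate with the product rule, d/dx e^(−γx²) = −2γx·e^(−γx²).
State is unnormalized: ∫|Ψ|² dx = 0.056583, and ∫Ψ*·(−ħ² Ψ'') dx = 0.53131, so ⟨p²⟩ = 0.53131 / 0.056583.
⟨p²⟩ = 9.3900.

9.390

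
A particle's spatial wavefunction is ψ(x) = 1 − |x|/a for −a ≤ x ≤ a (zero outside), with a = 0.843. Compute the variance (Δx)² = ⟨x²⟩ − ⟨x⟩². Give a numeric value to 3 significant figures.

0.0711

Compute ⟨x⟩ and ⟨x²⟩ separately, then (Δx)² = ⟨x²⟩ − ⟨x⟩².
ψ is even, so ∫ over [−a, a] = 2∫₀ᵃ with ψ = 1 − x/a there: ∫₀ᵃ (1 − x/a)² dx = a/3, ∫₀ᵃ x²(1 − x/a)² dx = a³/30, ∫₀ᵃ x⁴(1 − x/a)² dx = a⁵/105.
Normalization: ∫|ψ|² dx = 0.56200.
⟨x⟩ = 0.0000 and ⟨x²⟩ = 0.071065.
(Δx)² = 0.071065 − (0.0000)² = 0.071065.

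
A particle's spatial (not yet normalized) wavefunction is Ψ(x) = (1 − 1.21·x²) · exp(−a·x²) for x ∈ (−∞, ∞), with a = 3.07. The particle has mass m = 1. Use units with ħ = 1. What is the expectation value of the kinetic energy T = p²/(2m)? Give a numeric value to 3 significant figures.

T = −(ħ²/2m) d²/dx², so ⟨T⟩ = −(ħ²/2m) ∫ Ψ*·Ψ'' dx / ∫|Ψ|² dx; with m = 1.
Expand each integrand as polynomial × e^(−2ax²) and use ∫x^(2j)·e^(−2ax²) dx = (2j−1)!!/(4a)^j · √(π/(2a)), odd powers → 0; here √(π/(2a)) = 0.71530. Differentiate with the product rule, d/dx e^(−ax²) = −2ax·e^(−ax²).
State is unnormalized: ∫|Ψ|² dx = 0.59517, and ∫Ψ*·(−ħ²/2m · Ψ'') dx = 1.3890, so ⟨T⟩ = 1.3890 / 0.59517.
⟨T⟩ = 2.3338.

2.33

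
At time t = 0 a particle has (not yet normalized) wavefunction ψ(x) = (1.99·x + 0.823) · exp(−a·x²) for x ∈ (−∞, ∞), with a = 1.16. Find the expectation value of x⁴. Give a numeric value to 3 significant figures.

⟨x⁴⟩ = ∫ x⁴·|ψ|² dx / ∫|ψ|² dx (integrals over the domain).
Expand each integrand as polynomial × e^(−2ax²) and use ∫x^(2j)·e^(−2ax²) dx = (2j−1)!!/(4a)^j · √(π/(2a)), odd powers → 0; here √(π/(2a)) = 1.1637.
State is unnormalized: ∫|ψ|² dx = 1.7813, and ∫ψ*·x⁴·ψ dx = 0.80178, so ⟨x⁴⟩ = 0.80178 / 1.7813.
⟨x⁴⟩ = 0.45010.

0.450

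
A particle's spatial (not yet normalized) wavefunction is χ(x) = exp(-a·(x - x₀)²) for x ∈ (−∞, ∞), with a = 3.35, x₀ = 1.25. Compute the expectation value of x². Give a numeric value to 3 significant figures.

1.64

⟨x²⟩ = ∫ x²·|χ|² dx / ∫|χ|² dx (integrals over the domain).
Gaussian moments (u = x − x₀): ∫u^(2j)·e^(−2au²) du = (2j−1)!!/(4a)^j · √(π/(2a)), odd powers integrate to 0; here √(π/(2a)) = 0.68476.
State is unnormalized: ∫|χ|² dx = 0.68476, and ∫χ*·x²·χ dx = 1.1210, so ⟨x²⟩ = 1.1210 / 0.68476.
⟨x²⟩ = 1.6371.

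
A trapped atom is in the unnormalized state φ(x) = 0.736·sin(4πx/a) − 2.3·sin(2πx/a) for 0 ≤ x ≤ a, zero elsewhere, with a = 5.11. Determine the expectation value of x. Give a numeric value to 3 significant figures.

2.56

⟨x⟩ = ∫ x·|φ|² dx / ∫|φ|² dx (integrals over the domain).
On 0 ≤ x ≤ a (j ≠ l): ∫sin²(jπx/a) dx = a/2, ∫sin(jπx/a)·sin(lπx/a) dx = 0; diagonal moments ∫x·sin²(jπx/a) dx = a²/4, ∫x²·sin²(jπx/a) dx = a³·(1/6 − 1/(4j²π²)); cross terms ∫x·sin(jπx/a)·sin(lπx/a) dx = 0 for j + l even and −4jla²/(π²(j² − l²)²) for j + l odd, ∫x²·sin(jπx/a)·sin(lπx/a) dx = (−1)^(j+l)·4jla³/(π²(j² − l²)²); higher powers the same way via product-to-sum and parts.
State is unnormalized: ∫|φ|² dx = 14.900, and ∫φ*·x·φ dx = 38.069, so ⟨x⟩ = 38.069 / 14.900.
⟨x⟩ = 2.5550.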